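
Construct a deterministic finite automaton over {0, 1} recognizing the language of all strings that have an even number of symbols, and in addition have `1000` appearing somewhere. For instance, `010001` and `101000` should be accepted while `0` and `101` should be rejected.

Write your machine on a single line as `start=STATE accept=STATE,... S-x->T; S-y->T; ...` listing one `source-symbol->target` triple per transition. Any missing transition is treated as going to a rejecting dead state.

Run two small machines in parallel and take their product. The first has 2 states tracking the input length modulo 2; the second has 5 states tracking whether and how much of `1000` has been seen. A product state is a pair (one from each), accepting exactly when both do.
        0   1  
>  q0   q1  q2 
   q1   q0  q3 
   q2   q4  q3 
   q3   q5  q2 
   q4   q6  q2 
   q5   q7  q3 
   q6   q8  q3 
   q7   q9  q2 
 * q8   q9  q9 
   q9   q8  q8 
(> = start, * = accepting)

start=q0; accept=q8; q0-0->q1; q0-1->q2; q1-0->q0; q1-1->q3; q2-0->q4; q2-1->q3; q3-0->q5; q3-1->q2; q4-0->q6; q4-1->q2; q5-0->q7; q5-1->q3; q6-0->q8; q6-1->q3; q7-0->q9; q7-1->q2; q8-0->q9; q8-1->q9; q9-0->q8; q9-1->q8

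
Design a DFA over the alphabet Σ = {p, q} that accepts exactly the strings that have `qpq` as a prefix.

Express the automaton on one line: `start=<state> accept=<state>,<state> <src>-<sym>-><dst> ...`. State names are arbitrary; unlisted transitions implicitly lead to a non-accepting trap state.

Walk along `qpq` while the input agrees: from s0 take `q` to s1, and so on. Any deviation drops to the rejecting sink s4. Once s3 is reached the prefix is confirmed and every continuation is accepted.
A 5-state machine:
        p   q  
>  s0   s4  s1 
   s1   s2  s4 
   s2   s4  s3 
 * s3   s3  s3 
   s4   s4  s4 
(> = start, * = accepting)

start=s0 accept=s3 s0-p->s4 s0-q->s1 s1-p->s2 s1-q->s4 s2-p->s4 s2-q->s3 s3-p->s3 s3-q->s3 s4-p->s4 s4-q->s4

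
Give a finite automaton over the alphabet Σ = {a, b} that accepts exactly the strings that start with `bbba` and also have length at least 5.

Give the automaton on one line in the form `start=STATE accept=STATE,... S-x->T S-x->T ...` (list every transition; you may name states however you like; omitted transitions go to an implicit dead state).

Build one automaton per condition and run them in lockstep. One (6 states) tracks whether the input so far still matches the prefix `bbba`; the other (7 states) tracks the input length, saturating at 6. Each combined state is a pair, one component from each; accept when both components accept.
With 13 states:
          a    b  
>  q0     q1   q2 
   q1     q3   q3 
   q2     q3   q4 
   q3     q5   q5 
   q4     q5   q6 
   q5     q7   q7 
   q6     q8   q7 
   q7     q9   q9 
   q8    q10  q10 
   q9    q11  q11 
 * q10   q12  q12 
   q11   q11  q11 
 * q12   q12  q12 
(> = start, * = accepting)

start=q0 accept=q10,q12 q0-a->q1 q0-b->q2 q1-a->q3 q1-b->q3 q2-a->q3 q2-b->q4 q3-a->q5 q3-b->q5 q4-a->q5 q4-b->q6 q5-a->q7 q5-b->q7 q6-a->q8 q6-b->q7 q7-a->q9 q7-b->q9 q8-a->q10 q8-b->q10 q9-a->q11 q9-b->q11 q10-a->q12 q10-b->q12 q11-a->q11 q11-b->q11 q12-a->q12 q12-b->q12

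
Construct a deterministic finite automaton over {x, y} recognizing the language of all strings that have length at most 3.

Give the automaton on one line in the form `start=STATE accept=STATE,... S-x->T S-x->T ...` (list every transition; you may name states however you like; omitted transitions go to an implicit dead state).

Count input length up to 4: every symbol moves from A toward E, which means 'more than 3' and absorbs. Accept from {A, B, C, D}.
With 5 states:
       x  y 
>* A   B  B 
 * B   C  C 
 * C   D  D 
 * D   E  E 
   E   E  E 
(> = start, * = accepting)

start=A accept=A,B,C,D A-x->B A-y->B B-x->C B-y->C C-x->D C-y->D D-x->E D-y->E E-x->E E-y->E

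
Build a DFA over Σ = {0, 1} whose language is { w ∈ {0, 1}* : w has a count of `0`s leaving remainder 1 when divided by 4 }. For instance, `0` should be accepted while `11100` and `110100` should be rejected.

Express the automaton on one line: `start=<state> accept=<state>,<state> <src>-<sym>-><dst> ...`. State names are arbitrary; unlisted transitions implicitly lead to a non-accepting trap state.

The only thing that matters is how many `0`s have appeared, reduced mod 4. Use one state per residue: s0 for 0, …, s3 for 3. Reading `0` moves to the next residue; anything else stays put. s1 is accepting.
4 states suffice.
        0   1  
>  s0   s1  s0 
 * s1   s2  s1 
   s2   s3  s2 
   s3   s0  s3 
(> = start, * = accepting)

start=s0 accept=s1 s0-0->s1 s0-1->s0 s1-0->s2 s1-1->s1 s2-0->s3 s2-1->s2 s3-0->s0 s3-1->s3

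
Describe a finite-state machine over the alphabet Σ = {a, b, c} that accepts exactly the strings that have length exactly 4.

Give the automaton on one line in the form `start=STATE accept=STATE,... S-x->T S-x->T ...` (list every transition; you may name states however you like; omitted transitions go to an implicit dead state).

Count input length up to 5: every symbol moves from S0 toward S5, which means 'more than 4' and absorbs. Accept from {S4}.
        a   b   c  
>  S0   S1  S1  S1 
   S1   S2  S2  S2 
   S2   S3  S3  S3 
   S3   S4  S4  S4 
 * S4   S5  S5  S5 
   S5   S5  S5  S5 
(> = start, * = accepting)

start=S0 accept=S4 S0-a->S1 S0-b->S1 S0-c->S1 S1-a->S2 S1-b->S2 S1-c->S2 S2-a->S3 S2-b->S3 S2-c->S3 S3-a->S4 S3-b->S4 S3-c->S4 S4-a->S5 S4-b->S5 S4-c->S5 S5-a->S5 S5-b->S5 S5-c->S5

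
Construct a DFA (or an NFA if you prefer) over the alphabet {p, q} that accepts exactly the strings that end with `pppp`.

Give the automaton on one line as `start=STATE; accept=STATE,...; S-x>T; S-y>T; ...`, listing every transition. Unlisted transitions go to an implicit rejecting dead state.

start=S0; accept=S4; S0-p>S1; S0-q>S0; S1-p>S2; S1-q>S0; S2-p>S3; S2-q>S0; S3-p>S4; S3-q>S0; S4-p>S4; S4-q>S0

Let each state record the length of the longest suffix of the input read so far that is also a prefix of `pppp`. S1 means the last symbol is `p`; S2 means the last 2 symbols are `pp`; S3 means the last 3 symbols are `ppp`; S4 means the last 4 symbols are `pppp`. Accept only at S4, where the string currently ends in `pppp`.
        p   q  
>  S0   S1  S0 
   S1   S2  S0 
   S2   S3  S0 
   S3   S4  S0 
 * S4   S4  S0 
(> = start, * = accepting)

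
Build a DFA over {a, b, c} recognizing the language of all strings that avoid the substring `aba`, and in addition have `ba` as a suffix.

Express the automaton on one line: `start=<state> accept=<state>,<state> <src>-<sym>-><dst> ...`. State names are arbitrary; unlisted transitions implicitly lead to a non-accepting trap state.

start=q0 accept=q4 q0-a->q1 q0-b->q2 q0-c->q0 q1-a->q1 q1-b->q3 q1-c->q0 q2-a->q4 q2-b->q2 q2-c->q0 q3-a->q5 q3-b->q2 q3-c->q0 q4-a->q1 q4-b->q3 q4-c->q0 q5-a->q5 q5-b->q5 q5-c->q5

Build one automaton per condition and run them in lockstep. The first has 4 states tracking partial matches of the forbidden pattern `aba`; the second has 3 states tracking how much of the suffix `ba` has currently been matched. A product state is a pair (one from each), accepting exactly when both do. Equivalent product states are then merged.
6 states suffice.
        a   b   c  
>  q0   q1  q2  q0 
   q1   q1  q3  q0 
   q2   q4  q2  q0 
   q3   q5  q2  q0 
 * q4   q1  q3  q0 
   q5   q5  q5  q5 
(> = start, * = accepting)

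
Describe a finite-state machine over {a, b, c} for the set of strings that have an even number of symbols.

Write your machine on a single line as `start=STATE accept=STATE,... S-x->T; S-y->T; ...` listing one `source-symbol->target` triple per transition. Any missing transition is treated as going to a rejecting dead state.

Count input length modulo 2: every symbol advances one step around the cycle S0 → S1 → S0. Accept at S0.
        a   b   c  
>* S0   S1  S1  S1 
   S1   S0  S0  S0 
(> = start, * = accepting)

start=S0; accept=S0; S0-a->S1; S0-b->S1; S0-c->S1; S1-a->S0; S1-b->S0; S1-c->S0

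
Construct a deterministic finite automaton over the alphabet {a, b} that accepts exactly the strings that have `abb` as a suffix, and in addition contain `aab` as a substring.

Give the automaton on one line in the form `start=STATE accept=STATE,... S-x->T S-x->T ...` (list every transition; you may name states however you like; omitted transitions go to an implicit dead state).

start=s0 accept=s4 s0-a->s1 s0-b->s0 s1-a->s2 s1-b->s0 s2-a->s2 s2-b->s3 s3-a->s2 s3-b->s4 s4-a->s2 s4-b->s5 s5-a->s2 s5-b->s5

Build one automaton per condition and run them in lockstep. One (4 states) tracks how much of the suffix `abb` has currently been matched; the other (4 states) tracks whether and how much of `aab` has been seen. Each combined state is a pair, one component from each; accept when both components accept. After merging equivalent states the machine shrinks.
6 states suffice.
        a   b  
>  s0   s1  s0 
   s1   s2  s0 
   s2   s2  s3 
   s3   s2  s4 
 * s4   s2  s5 
   s5   s2  s5 
(> = start, * = accepting)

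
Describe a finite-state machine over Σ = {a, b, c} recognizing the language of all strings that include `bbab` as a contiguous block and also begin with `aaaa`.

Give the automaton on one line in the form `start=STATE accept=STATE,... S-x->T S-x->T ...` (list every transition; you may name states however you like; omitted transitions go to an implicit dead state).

Build one automaton per condition and run them in lockstep. The first has 5 states tracking whether and how much of `bbab` has been seen; the second has 6 states tracking whether the input so far still matches the prefix `aaaa`. A product state is a pair (one from each), accepting exactly when both do.
A 14-state machine:
          a    b    c  
>  q0     q1   q2   q3 
   q1     q4   q2   q3 
   q2     q3   q5   q3 
   q3     q3   q2   q3 
   q4     q6   q2   q3 
   q5     q7   q5   q3 
   q6     q8   q2   q3 
   q7     q3   q9   q3 
   q8     q8  q10   q8 
   q9     q9   q9   q9 
   q10    q8  q11   q8 
   q11   q12  q11   q8 
   q12    q8  q13   q8 
 * q13   q13  q13  q13 
(> = start, * = accepting)

start=q0 accept=q13 q0-a->q1 q0-b->q2 q0-c->q3 q1-a->q4 q1-b->q2 q1-c->q3 q2-a->q3 q2-b->q5 q2-c->q3 q3-a->q3 q3-b->q2 q3-c->q3 q4-a->q6 q4-b->q2 q4-c->q3 q5-a->q7 q5-b->q5 q5-c->q3 q6-a->q8 q6-b->q2 q6-c->q3 q7-a->q3 q7-b->q9 q7-c->q3 q8-a->q8 q8-b->q10 q8-c->q8 q9-a->q9 q9-b->q9 q9-c->q9 q10-a->q8 q10-b->q11 q10-c->q8 q11-a->q12 q11-b->q11 q11-c->q8 q12-a->q8 q12-b->q13 q12-c->q8 q13-a->q13 q13-b->q13 q13-c->q13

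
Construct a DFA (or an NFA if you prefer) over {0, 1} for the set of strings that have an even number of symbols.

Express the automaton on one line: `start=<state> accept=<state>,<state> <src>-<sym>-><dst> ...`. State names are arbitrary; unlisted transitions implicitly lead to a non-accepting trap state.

start=s0 accept=s0 s0-0->s1 s0-1->s1 s1-0->s0 s1-1->s0

Count input length modulo 2: every symbol advances one step around the cycle s0 → s1 → s0. Accept at s0.
A 2-state machine:
        0   1  
>* s0   s1  s1 
   s1   s0  s0 
(> = start, * = accepting)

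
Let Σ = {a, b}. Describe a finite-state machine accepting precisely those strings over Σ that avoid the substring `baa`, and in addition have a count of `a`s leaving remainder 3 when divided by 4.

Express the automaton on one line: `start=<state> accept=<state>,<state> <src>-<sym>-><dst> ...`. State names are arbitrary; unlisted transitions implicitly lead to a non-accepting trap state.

Run two small machines in parallel and take their product. One (4 states) tracks partial matches of the forbidden pattern `baa`; the other (4 states) tracks the count of `a`s modulo 4. Each combined state is a pair, one component from each; accept when both components accept. Equivalent product states are then merged.
          a    b  
>  s0     s1   s2 
   s1     s3   s4 
   s2     s5   s2 
   s3     s6   s7 
   s4     s8   s4 
   s5     s9   s4 
 * s6     s0  s10 
   s7    s11   s7 
   s8     s9   s7 
   s9     s9   s9 
 * s10   s12  s10 
 * s11    s9  s10 
   s12    s9   s2 
(> = start, * = accepting)

start=s0 accept=s6,s10,s11 s0-a->s1 s0-b->s2 s1-a->s3 s1-b->s4 s2-a->s5 s2-b->s2 s3-a->s6 s3-b->s7 s4-a->s8 s4-b->s4 s5-a->s9 s5-b->s4 s6-a->s0 s6-b->s10 s7-a->s11 s7-b->s7 s8-a->s9 s8-b->s7 s9-a->s9 s9-b->s9 s10-a->s12 s10-b->s10 s11-a->s9 s11-b->s10 s12-a->s9 s12-b->s2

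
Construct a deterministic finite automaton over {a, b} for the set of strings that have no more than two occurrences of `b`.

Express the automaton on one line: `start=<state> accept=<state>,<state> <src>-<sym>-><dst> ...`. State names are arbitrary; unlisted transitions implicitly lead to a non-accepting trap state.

Count `b`s, saturating at 3: states q0 through q2 mean 0 through 2 `b`s seen; q3 means more than 2. Each `b` increments (capped at q3); other symbols loop. Accept from {q0, q1, q2}.
        a   b  
>* q0   q0  q1 
 * q1   q1  q2 
 * q2   q2  q3 
   q3   q3  q3 
(> = start, * = accepting)

start=q0 accept=q0,q1,q2 q0-a->q0 q0-b->q1 q1-a->q1 q1-b->q2 q2-a->q2 q2-b->q3 q3-a->q3 q3-b->q3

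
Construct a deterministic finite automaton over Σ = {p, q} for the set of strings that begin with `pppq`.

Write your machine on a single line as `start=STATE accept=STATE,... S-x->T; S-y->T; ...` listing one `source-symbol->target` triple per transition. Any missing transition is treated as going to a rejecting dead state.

Walk along `pppq` while the input agrees: from S0 take `p` to S1, and so on. Any deviation drops to the rejecting sink S5. Once S4 is reached the prefix is confirmed and every continuation is accepted.
        p   q  
>  S0   S1  S5 
   S1   S2  S5 
   S2   S3  S5 
   S3   S5  S4 
 * S4   S4  S4 
   S5   S5  S5 
(> = start, * = accepting)

start=S0; accept=S4; S0-p->S1; S0-q->S5; S1-p->S2; S1-q->S5; S2-p->S3; S2-q->S5; S3-p->S5; S3-q->S4; S4-p->S4; S4-q->S4; S5-p->S5; S5-q->S5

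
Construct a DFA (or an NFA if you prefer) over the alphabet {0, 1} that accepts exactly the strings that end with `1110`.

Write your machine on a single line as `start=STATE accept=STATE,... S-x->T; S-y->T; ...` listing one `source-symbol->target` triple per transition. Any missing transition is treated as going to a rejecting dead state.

start=s0; accept=s4; s0-0->s0; s0-1->s1; s1-0->s0; s1-1->s2; s2-0->s0; s2-1->s3; s3-0->s4; s3-1->s3; s4-0->s0; s4-1->s1

Remember how much of `1110` the current input suffix matches. State s0 means no match yet; s1 means the last symbol is `1`; s2 means the last 2 symbols are `11`; s3 means the last 3 symbols are `111`; s4 means the last 4 symbols are `1110`. Only s4 accepts. On a mismatch, fall back to the longest proper suffix that is still a prefix of `1110`.
5 states suffice.
        0   1  
>  s0   s0  s1 
   s1   s0  s2 
   s2   s0  s3 
   s3   s4  s3 
 * s4   s0  s1 
(> = start, * = accepting)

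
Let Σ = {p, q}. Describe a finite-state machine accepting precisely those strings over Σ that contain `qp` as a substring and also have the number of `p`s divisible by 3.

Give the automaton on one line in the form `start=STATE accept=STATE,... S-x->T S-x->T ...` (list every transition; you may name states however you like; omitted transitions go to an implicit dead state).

Handle the two conditions separately and then intersect. One (3 states) tracks whether and how much of `qp` has been seen; the other (3 states) tracks the count of `p`s modulo 3. Each combined state is a pair, one component from each; accept when both components accept. After merging equivalent states the machine shrinks.
       p  q 
>  A   B  C 
   B   D  E 
   C   E  C 
   D   A  F 
   E   F  E 
   F   G  F 
 * G   E  G 
(> = start, * = accepting)

start=A accept=G A-p->B A-q->C B-p->D B-q->E C-p->E C-q->C D-p->A D-q->F E-p->F E-q->E F-p->G F-q->F G-p->E G-q->G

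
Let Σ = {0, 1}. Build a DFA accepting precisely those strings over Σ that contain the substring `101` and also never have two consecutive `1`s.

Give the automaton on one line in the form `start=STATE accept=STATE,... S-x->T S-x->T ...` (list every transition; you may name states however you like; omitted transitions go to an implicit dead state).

Build one automaton per condition and run them in lockstep. One (4 states) tracks whether and how much of `101` has been seen; the other (3 states) tracks partial matches of the forbidden pattern `11`. Each combined state is a pair, one component from each; accept when both components accept. Minimizing collapses redundant product states.
6 states suffice.
        0   1  
>  q0   q0  q1 
   q1   q2  q3 
   q2   q0  q4 
   q3   q3  q3 
 * q4   q5  q3 
 * q5   q5  q4 
(> = start, * = accepting)

start=q0 accept=q4,q5 q0-0->q0 q0-1->q1 q1-0->q2 q1-1->q3 q2-0->q0 q2-1->q4 q3-0->q3 q3-1->q3 q4-0->q5 q4-1->q3 q5-0->q5 q5-1->q4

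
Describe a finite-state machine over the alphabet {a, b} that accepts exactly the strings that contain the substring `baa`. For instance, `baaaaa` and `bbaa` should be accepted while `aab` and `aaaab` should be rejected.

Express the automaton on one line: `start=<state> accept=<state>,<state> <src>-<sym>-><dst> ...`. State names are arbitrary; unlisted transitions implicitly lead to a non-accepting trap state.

start=q0 accept=q3 q0-a->q0 q0-b->q1 q1-a->q2 q1-b->q1 q2-a->q3 q2-b->q1 q3-a->q3 q3-b->q3

Track how much of `baa` has been matched so far: state q0 is no progress, q3 is the absorbing accept state reached once `baa` has occurred. Intermediate states record partial matches; on a mismatch, fall back to the longest reusable overlap.
        a   b  
>  q0   q0  q1 
   q1   q2  q1 
   q2   q3  q1 
 * q3   q3  q3 
(> = start, * = accepting)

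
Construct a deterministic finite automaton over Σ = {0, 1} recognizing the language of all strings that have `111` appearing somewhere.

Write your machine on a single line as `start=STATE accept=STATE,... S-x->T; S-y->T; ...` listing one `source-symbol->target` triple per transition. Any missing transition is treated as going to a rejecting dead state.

start=q0; accept=q3; q0-0->q0; q0-1->q1; q1-0->q0; q1-1->q2; q2-0->q0; q2-1->q3; q3-0->q3; q3-1->q3

Track how much of `111` has been matched so far: state q0 is no progress, q3 is the absorbing accept state reached once `111` has occurred. Intermediate states record partial matches; on a mismatch, fall back to the longest reusable overlap.
        0   1  
>  q0   q0  q1 
   q1   q0  q2 
   q2   q0  q3 
 * q3   q3  q3 
(> = start, * = accepting)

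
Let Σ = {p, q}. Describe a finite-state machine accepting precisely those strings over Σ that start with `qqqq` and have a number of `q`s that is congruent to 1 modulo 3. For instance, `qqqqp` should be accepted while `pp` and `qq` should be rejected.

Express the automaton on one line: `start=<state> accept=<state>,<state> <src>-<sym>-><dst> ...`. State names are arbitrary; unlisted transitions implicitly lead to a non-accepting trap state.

start=A accept=H A-p->B A-q->C B-p->B B-q->D C-p->D C-q->E D-p->D D-q->F E-p->F E-q->G F-p->F F-q->B G-p->B G-q->H H-p->H H-q->I I-p->I I-q->J J-p->J J-q->H

Handle the two conditions separately and then intersect. One (6 states) tracks whether the input so far still matches the prefix `qqqq`; the other (3 states) tracks the count of `q`s modulo 3. Each combined state is a pair, one component from each; accept when both components accept.
       p  q 
>  A   B  C 
   B   B  D 
   C   D  E 
   D   D  F 
   E   F  G 
   F   F  B 
   G   B  H 
 * H   H  I 
   I   I  J 
   J   J  H 
(> = start, * = accepting)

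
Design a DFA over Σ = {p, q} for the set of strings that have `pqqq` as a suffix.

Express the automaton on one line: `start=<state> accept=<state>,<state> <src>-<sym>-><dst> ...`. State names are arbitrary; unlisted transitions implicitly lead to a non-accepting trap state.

start=s0 accept=s4 s0-p->s1 s0-q->s0 s1-p->s1 s1-q->s2 s2-p->s1 s2-q->s3 s3-p->s1 s3-q->s4 s4-p->s1 s4-q->s0

Let each state record the length of the longest suffix of the input read so far that is also a prefix of `pqqq`. s1 means the last symbol is `p`; s2 means the last 2 symbols are `pq`; s3 means the last 3 symbols are `pqq`; s4 means the last 4 symbols are `pqqq`. Accept only at s4, where the string currently ends in `pqqq`.
5 states suffice.
        p   q  
>  s0   s1  s0 
   s1   s1  s2 
   s2   s1  s3 
   s3   s1  s4 
 * s4   s1  s0 
(> = start, * = accepting)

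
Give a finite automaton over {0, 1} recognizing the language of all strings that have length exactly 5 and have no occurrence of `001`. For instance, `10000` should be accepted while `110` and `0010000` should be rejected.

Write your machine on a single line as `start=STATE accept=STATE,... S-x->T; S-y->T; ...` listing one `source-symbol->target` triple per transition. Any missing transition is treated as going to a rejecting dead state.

Build one automaton per condition and run them in lockstep. The first has 7 states tracking the input length, saturating at 6; the second has 4 states tracking partial matches of the forbidden pattern `001`. A product state is a pair (one from each), accepting exactly when both do.
A 22-state machine:
          0    1  
>  q0     q1   q2 
   q1     q3   q4 
   q2     q5   q4 
   q3     q6   q7 
   q4     q8   q9 
   q5     q6   q9 
   q6    q10  q11 
   q7    q11  q11 
   q8    q10  q12 
   q9    q13  q12 
   q10   q14  q15 
   q11   q15  q15 
   q12   q16  q17 
   q13   q14  q17 
 * q14   q18  q19 
   q15   q19  q19 
 * q16   q18  q20 
 * q17   q21  q20 
   q18   q18  q19 
   q19   q19  q19 
   q20   q21  q20 
   q21   q18  q20 
(> = start, * = accepting)

start=q0; accept=q14,q16,q17; q0-0->q1; q0-1->q2; q1-0->q3; q1-1->q4; q2-0->q5; q2-1->q4; q3-0->q6; q3-1->q7; q4-0->q8; q4-1->q9; q5-0->q6; q5-1->q9; q6-0->q10; q6-1->q11; q7-0->q11; q7-1->q11; q8-0->q10; q8-1->q12; q9-0->q13; q9-1->q12; q10-0->q14; q10-1->q15; q11-0->q15; q11-1->q15; q12-0->q16; q12-1->q17; q13-0->q14; q13-1->q17; q14-0->q18; q14-1->q19; q15-0->q19; q15-1->q19; q16-0->q18; q16-1->q20; q17-0->q21; q17-1->q20; q18-0->q18; q18-1->q19; q19-0->q19; q19-1->q19; q20-0->q21; q20-1->q20; q21-0->q18; q21-1->q20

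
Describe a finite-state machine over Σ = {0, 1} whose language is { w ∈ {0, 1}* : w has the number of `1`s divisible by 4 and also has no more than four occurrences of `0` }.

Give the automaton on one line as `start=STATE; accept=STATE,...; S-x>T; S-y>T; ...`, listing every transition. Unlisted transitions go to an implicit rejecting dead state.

start=s0; accept=s0,s1,s3,s6,s10; s0-0>s1; s0-1>s2; s1-0>s3; s1-1>s4; s2-0>s4; s2-1>s5; s3-0>s6; s3-1>s7; s4-0>s7; s4-1>s8; s5-0>s8; s5-1>s9; s6-0>s10; s6-1>s11; s7-0>s11; s7-1>s12; s8-0>s12; s8-1>s13; s9-0>s13; s9-1>s0; s10-0>s14; s10-1>s15; s11-0>s15; s11-1>s16; s12-0>s16; s12-1>s17; s13-0>s17; s13-1>s1; s14-0>s14; s14-1>s18; s15-0>s18; s15-1>s19; s16-0>s19; s16-1>s20; s17-0>s20; s17-1>s3; s18-0>s18; s18-1>s21; s19-0>s21; s19-1>s22; s20-0>s22; s20-1>s6; s21-0>s21; s21-1>s23; s22-0>s23; s22-1>s10; s23-0>s23; s23-1>s14

Handle the two conditions separately and then intersect. One (4 states) tracks the count of `1`s modulo 4; the other (6 states) tracks the count of `0`s, saturating at 5. Each combined state is a pair, one component from each; accept when both components accept.
With 24 states:
          0    1  
>* s0     s1   s2 
 * s1     s3   s4 
   s2     s4   s5 
 * s3     s6   s7 
   s4     s7   s8 
   s5     s8   s9 
 * s6    s10  s11 
   s7    s11  s12 
   s8    s12  s13 
   s9    s13   s0 
 * s10   s14  s15 
   s11   s15  s16 
   s12   s16  s17 
   s13   s17   s1 
   s14   s14  s18 
   s15   s18  s19 
   s16   s19  s20 
   s17   s20   s3 
   s18   s18  s21 
   s19   s21  s22 
   s20   s22   s6 
   s21   s21  s23 
   s22   s23  s10 
   s23   s23  s14 
(> = start, * = accepting)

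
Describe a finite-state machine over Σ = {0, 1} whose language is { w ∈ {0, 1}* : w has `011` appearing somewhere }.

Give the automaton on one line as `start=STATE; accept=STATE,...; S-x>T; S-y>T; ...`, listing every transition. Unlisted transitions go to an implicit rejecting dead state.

start=s0; accept=s3; s0-0>s1; s0-1>s0; s1-0>s1; s1-1>s2; s2-0>s1; s2-1>s3; s3-0>s3; s3-1>s3

Track how much of `011` has been matched so far: state s0 is no progress, s3 is the absorbing accept state reached once `011` has occurred. Intermediate states record partial matches; on a mismatch, fall back to the longest reusable overlap.
        0   1  
>  s0   s1  s0 
   s1   s1  s2 
   s2   s1  s3 
 * s3   s3  s3 
(> = start, * = accepting)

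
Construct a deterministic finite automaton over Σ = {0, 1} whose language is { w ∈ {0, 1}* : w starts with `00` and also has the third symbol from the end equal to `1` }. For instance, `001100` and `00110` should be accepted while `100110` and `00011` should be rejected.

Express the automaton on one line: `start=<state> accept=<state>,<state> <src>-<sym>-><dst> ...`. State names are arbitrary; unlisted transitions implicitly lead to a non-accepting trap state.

start=q0 accept=q7,q8,q9,q10 q0-0->q1 q0-1->q2 q1-0->q3 q1-1->q2 q2-0->q2 q2-1->q2 q3-0->q3 q3-1->q4 q4-0->q5 q4-1->q6 q5-0->q7 q5-1->q8 q6-0->q9 q6-1->q10 q7-0->q3 q7-1->q4 q8-0->q5 q8-1->q6 q9-0->q7 q9-1->q8 q10-0->q9 q10-1->q10

Run two small machines in parallel and take their product. The first has 4 states tracking whether the input so far still matches the prefix `00`; the second has 15 states tracking the last 3 symbols read. A product state is a pair (one from each), accepting exactly when both do. Minimizing collapses redundant product states.
11 states suffice.
          0    1  
>  q0     q1   q2 
   q1     q3   q2 
   q2     q2   q2 
   q3     q3   q4 
   q4     q5   q6 
   q5     q7   q8 
   q6     q9  q10 
 * q7     q3   q4 
 * q8     q5   q6 
 * q9     q7   q8 
 * q10    q9  q10 
(> = start, * = accepting)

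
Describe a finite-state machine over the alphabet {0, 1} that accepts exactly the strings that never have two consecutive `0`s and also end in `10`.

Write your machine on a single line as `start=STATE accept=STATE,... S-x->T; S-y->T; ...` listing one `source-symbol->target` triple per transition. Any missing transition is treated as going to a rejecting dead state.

start=q0; accept=q4; q0-0->q1; q0-1->q2; q1-0->q3; q1-1->q2; q2-0->q4; q2-1->q2; q3-0->q3; q3-1->q5; q4-0->q3; q4-1->q2; q5-0->q6; q5-1->q5; q6-0->q3; q6-1->q5

Handle the two conditions separately and then intersect. The first has 3 states tracking partial matches of the forbidden pattern `00`; the second has 3 states tracking how much of the suffix `10` has currently been matched. A product state is a pair (one from each), accepting exactly when both do.
With 7 states:
        0   1  
>  q0   q1  q2 
   q1   q3  q2 
   q2   q4  q2 
   q3   q3  q5 
 * q4   q3  q2 
   q5   q6  q5 
   q6   q3  q5 
(> = start, * = accepting)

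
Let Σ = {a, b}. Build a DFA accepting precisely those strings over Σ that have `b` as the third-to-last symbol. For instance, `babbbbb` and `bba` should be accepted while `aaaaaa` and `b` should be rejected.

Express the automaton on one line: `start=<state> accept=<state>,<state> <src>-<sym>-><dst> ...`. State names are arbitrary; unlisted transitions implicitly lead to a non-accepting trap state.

Because acceptance depends on a position counted from the end, the machine has to buffer the most recent 3 symbols. Make each state the string of the last up-to-3 symbols read; on input `x` shift the window left and append `x`. Accept when the buffered window has length 3 and begins with `b`.
          a    b  
>  S0     S1   S2 
   S1     S3   S4 
   S2     S5   S6 
   S3     S7   S8 
   S4     S9  S10 
   S5    S11  S12 
   S6    S13  S14 
   S7     S7   S8 
   S8     S9  S10 
   S9    S11  S12 
   S10   S13  S14 
 * S11    S7   S8 
 * S12    S9  S10 
 * S13   S11  S12 
 * S14   S13  S14 
(> = start, * = accepting)

start=S0 accept=S11,S12,S13,S14 S0-a->S1 S0-b->S2 S1-a->S3 S1-b->S4 S2-a->S5 S2-b->S6 S3-a->S7 S3-b->S8 S4-a->S9 S4-b->S10 S5-a->S11 S5-b->S12 S6-a->S13 S6-b->S14 S7-a->S7 S7-b->S8 S8-a->S9 S8-b->S10 S9-a->S11 S9-b->S12 S10-a->S13 S10-b->S14 S11-a->S7 S11-b->S8 S12-a->S9 S12-b->S10 S13-a->S11 S13-b->S12 S14-a->S13 S14-b->S14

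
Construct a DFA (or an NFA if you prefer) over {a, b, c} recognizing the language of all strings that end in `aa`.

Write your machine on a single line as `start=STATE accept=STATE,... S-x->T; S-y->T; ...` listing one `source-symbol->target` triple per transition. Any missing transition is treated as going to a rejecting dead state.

start=q0; accept=q2; q0-a->q1; q0-b->q0; q0-c->q0; q1-a->q2; q1-b->q0; q1-c->q0; q2-a->q2; q2-b->q0; q2-c->q0

Let each state record the length of the longest suffix of the input read so far that is also a prefix of `aa`. q1 means the last symbol is `a`; q2 means the last 2 symbols are `aa`. Accept only at q2, where the string currently ends in `aa`.
With 3 states:
        a   b   c  
>  q0   q1  q0  q0 
   q1   q2  q0  q0 
 * q2   q2  q0  q0 
(> = start, * = accepting)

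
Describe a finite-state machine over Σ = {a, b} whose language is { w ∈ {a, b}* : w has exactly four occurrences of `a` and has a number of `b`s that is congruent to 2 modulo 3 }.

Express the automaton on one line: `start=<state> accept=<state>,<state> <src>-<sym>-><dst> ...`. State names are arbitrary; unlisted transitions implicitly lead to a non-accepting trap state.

start=q0 accept=q15 q0-a->q1 q0-b->q2 q1-a->q3 q1-b->q4 q2-a->q4 q2-b->q5 q3-a->q6 q3-b->q7 q4-a->q7 q4-b->q8 q5-a->q8 q5-b->q0 q6-a->q9 q6-b->q10 q7-a->q10 q7-b->q11 q8-a->q11 q8-b->q1 q9-a->q12 q9-b->q13 q10-a->q13 q10-b->q14 q11-a->q14 q11-b->q3 q12-a->q12 q12-b->q12 q13-a->q12 q13-b->q15 q14-a->q15 q14-b->q6 q15-a->q12 q15-b->q9

Handle the two conditions separately and then intersect. The first has 6 states tracking the count of `a`s, saturating at 5; the second has 3 states tracking the count of `b`s modulo 3. A product state is a pair (one from each), accepting exactly when both do. After merging equivalent states the machine shrinks.
          a    b  
>  q0     q1   q2 
   q1     q3   q4 
   q2     q4   q5 
   q3     q6   q7 
   q4     q7   q8 
   q5     q8   q0 
   q6     q9  q10 
   q7    q10  q11 
   q8    q11   q1 
   q9    q12  q13 
   q10   q13  q14 
   q11   q14   q3 
   q12   q12  q12 
   q13   q12  q15 
   q14   q15   q6 
 * q15   q12   q9 
(> = start, * = accepting)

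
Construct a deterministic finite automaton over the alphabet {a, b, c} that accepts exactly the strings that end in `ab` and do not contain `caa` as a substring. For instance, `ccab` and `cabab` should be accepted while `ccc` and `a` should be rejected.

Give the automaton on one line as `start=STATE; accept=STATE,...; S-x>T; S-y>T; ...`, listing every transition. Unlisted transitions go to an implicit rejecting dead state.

start=S0; accept=S3; S0-a>S1; S0-b>S0; S0-c>S2; S1-a>S1; S1-b>S3; S1-c>S2; S2-a>S4; S2-b>S0; S2-c>S2; S3-a>S1; S3-b>S0; S3-c>S2; S4-a>S5; S4-b>S3; S4-c>S2; S5-a>S5; S5-b>S5; S5-c>S5

Build one automaton per condition and run them in lockstep. One (3 states) tracks how much of the suffix `ab` has currently been matched; the other (4 states) tracks partial matches of the forbidden pattern `caa`. Each combined state is a pair, one component from each; accept when both components accept. After merging equivalent states the machine shrinks.
With 6 states:
        a   b   c  
>  S0   S1  S0  S2 
   S1   S1  S3  S2 
   S2   S4  S0  S2 
 * S3   S1  S0  S2 
   S4   S5  S3  S2 
   S5   S5  S5  S5 
(> = start, * = accepting)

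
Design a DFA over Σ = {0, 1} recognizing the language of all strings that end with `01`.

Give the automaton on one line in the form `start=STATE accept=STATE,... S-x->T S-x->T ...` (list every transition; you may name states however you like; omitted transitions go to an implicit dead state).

Let each state record the length of the longest suffix of the input read so far that is also a prefix of `01`. S1 means the last symbol is `0`; S2 means the last 2 symbols are `01`. Accept only at S2, where the string currently ends in `01`.
With 3 states:
        0   1  
>  S0   S1  S0 
   S1   S1  S2 
 * S2   S1  S0 
(> = start, * = accepting)

start=S0 accept=S2 S0-0->S1 S0-1->S0 S1-0->S1 S1-1->S2 S2-0->S1 S2-1->S0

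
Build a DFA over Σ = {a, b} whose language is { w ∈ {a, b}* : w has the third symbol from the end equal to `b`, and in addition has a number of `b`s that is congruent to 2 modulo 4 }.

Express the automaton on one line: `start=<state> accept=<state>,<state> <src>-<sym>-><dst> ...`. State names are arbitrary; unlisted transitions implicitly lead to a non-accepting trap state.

Handle the two conditions separately and then intersect. One (15 states) tracks the last 3 symbols read; the other (4 states) tracks the count of `b`s modulo 4. Each combined state is a pair, one component from each; accept when both components accept. Equivalent product states are then merged.
          a    b  
>  s0     s0   s1 
   s1     s2   s3 
   s2     s4   s5 
   s3     s6   s7 
   s4     s4   s8 
 * s5     s9   s7 
 * s6    s10   s7 
   s7     s7  s11 
   s8     s9   s7 
   s9    s10   s7 
 * s10   s12   s7 
   s11    s0  s13 
   s12   s12   s7 
   s13    s2  s14 
 * s14    s6   s7 
(> = start, * = accepting)

start=s0 accept=s5,s6,s10,s14 s0-a->s0 s0-b->s1 s1-a->s2 s1-b->s3 s2-a->s4 s2-b->s5 s3-a->s6 s3-b->s7 s4-a->s4 s4-b->s8 s5-a->s9 s5-b->s7 s6-a->s10 s6-b->s7 s7-a->s7 s7-b->s11 s8-a->s9 s8-b->s7 s9-a->s10 s9-b->s7 s10-a->s12 s10-b->s7 s11-a->s0 s11-b->s13 s12-a->s12 s12-b->s7 s13-a->s2 s13-b->s14 s14-a->s6 s14-b->s7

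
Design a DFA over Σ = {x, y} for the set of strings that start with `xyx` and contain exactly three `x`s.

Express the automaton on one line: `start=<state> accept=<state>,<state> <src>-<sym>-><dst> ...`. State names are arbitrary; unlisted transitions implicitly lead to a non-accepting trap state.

Handle the two conditions separately and then intersect. One (5 states) tracks whether the input so far still matches the prefix `xyx`; the other (5 states) tracks the count of `x`s, saturating at 4. Each combined state is a pair, one component from each; accept when both components accept. After merging equivalent states the machine shrinks.
With 6 states:
        x   y  
>  S0   S1  S2 
   S1   S2  S3 
   S2   S2  S2 
   S3   S4  S2 
   S4   S5  S4 
 * S5   S2  S5 
(> = start, * = accepting)

start=S0 accept=S5 S0-x->S1 S0-y->S2 S1-x->S2 S1-y->S3 S2-x->S2 S2-y->S2 S3-x->S4 S3-y->S2 S4-x->S5 S4-y->S4 S5-x->S2 S5-y->S5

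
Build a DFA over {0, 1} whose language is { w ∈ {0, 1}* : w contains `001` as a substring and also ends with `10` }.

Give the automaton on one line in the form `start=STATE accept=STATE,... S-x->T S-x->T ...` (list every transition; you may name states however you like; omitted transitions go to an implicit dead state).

Run two small machines in parallel and take their product. One (4 states) tracks whether and how much of `001` has been seen; the other (3 states) tracks how much of the suffix `10` has currently been matched. Each combined state is a pair, one component from each; accept when both components accept. Equivalent product states are then merged.
5 states suffice.
        0   1  
>  s0   s1  s0 
   s1   s2  s0 
   s2   s2  s3 
   s3   s4  s3 
 * s4   s2  s3 
(> = start, * = accepting)

start=s0 accept=s4 s0-0->s1 s0-1->s0 s1-0->s2 s1-1->s0 s2-0->s2 s2-1->s3 s3-0->s4 s3-1->s3 s4-0->s2 s4-1->s3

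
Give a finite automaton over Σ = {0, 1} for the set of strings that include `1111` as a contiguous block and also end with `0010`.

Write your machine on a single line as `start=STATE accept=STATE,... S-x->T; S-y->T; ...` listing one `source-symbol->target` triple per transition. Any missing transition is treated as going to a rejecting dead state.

start=s0; accept=s12; s0-0->s1; s0-1->s2; s1-0->s3; s1-1->s2; s2-0->s1; s2-1->s4; s3-0->s3; s3-1->s5; s4-0->s1; s4-1->s6; s5-0->s7; s5-1->s4; s6-0->s1; s6-1->s8; s7-0->s3; s7-1->s2; s8-0->s9; s8-1->s8; s9-0->s10; s9-1->s8; s10-0->s10; s10-1->s11; s11-0->s12; s11-1->s8; s12-0->s10; s12-1->s8

Run two small machines in parallel and take their product. The first has 5 states tracking whether and how much of `1111` has been seen; the second has 5 states tracking how much of the suffix `0010` has currently been matched. A product state is a pair (one from each), accepting exactly when both do.
13 states suffice.
          0    1  
>  s0     s1   s2 
   s1     s3   s2 
   s2     s1   s4 
   s3     s3   s5 
   s4     s1   s6 
   s5     s7   s4 
   s6     s1   s8 
   s7     s3   s2 
   s8     s9   s8 
   s9    s10   s8 
   s10   s10  s11 
   s11   s12   s8 
 * s12   s10   s8 
(> = start, * = accepting)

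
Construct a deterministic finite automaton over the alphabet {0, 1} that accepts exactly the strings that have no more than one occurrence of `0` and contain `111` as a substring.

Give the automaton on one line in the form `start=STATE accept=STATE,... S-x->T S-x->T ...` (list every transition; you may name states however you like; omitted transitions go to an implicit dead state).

start=A accept=H,I A-0->B A-1->C B-0->D B-1->E C-0->B C-1->F D-0->D D-1->D E-0->D E-1->G F-0->B F-1->H G-0->D G-1->I H-0->I H-1->H I-0->D I-1->I

Handle the two conditions separately and then intersect. The first has 3 states tracking the count of `0`s, saturating at 2; the second has 4 states tracking whether and how much of `111` has been seen. A product state is a pair (one from each), accepting exactly when both do. Minimizing collapses redundant product states.
9 states suffice.
       0  1 
>  A   B  C 
   B   D  E 
   C   B  F 
   D   D  D 
   E   D  G 
   F   B  H 
   G   D  I 
 * H   I  H 
 * I   D  I 
(> = start, * = accepting)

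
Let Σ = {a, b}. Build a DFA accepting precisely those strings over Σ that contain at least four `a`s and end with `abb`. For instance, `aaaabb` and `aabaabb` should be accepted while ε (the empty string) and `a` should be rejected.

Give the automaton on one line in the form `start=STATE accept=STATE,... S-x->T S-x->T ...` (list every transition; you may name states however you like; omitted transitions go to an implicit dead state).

start=s0 accept=s6 s0-a->s1 s0-b->s0 s1-a->s2 s1-b->s1 s2-a->s3 s2-b->s2 s3-a->s4 s3-b->s3 s4-a->s4 s4-b->s5 s5-a->s4 s5-b->s6 s6-a->s4 s6-b->s3

Build one automaton per condition and run them in lockstep. The first has 6 states tracking the count of `a`s, saturating at 5; the second has 4 states tracking how much of the suffix `abb` has currently been matched. A product state is a pair (one from each), accepting exactly when both do. After merging equivalent states the machine shrinks.
With 7 states:
        a   b  
>  s0   s1  s0 
   s1   s2  s1 
   s2   s3  s2 
   s3   s4  s3 
   s4   s4  s5 
   s5   s4  s6 
 * s6   s4  s3 
(> = start, * = accepting)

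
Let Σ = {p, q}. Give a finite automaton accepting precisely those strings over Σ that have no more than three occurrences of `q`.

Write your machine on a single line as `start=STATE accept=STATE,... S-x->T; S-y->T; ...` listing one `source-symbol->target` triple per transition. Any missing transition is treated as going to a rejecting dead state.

start=A; accept=A,B,C,D; A-p->A; A-q->B; B-p->B; B-q->C; C-p->C; C-q->D; D-p->D; D-q->E; E-p->E; E-q->E

Only the number of `q`s matters, and only up to 4. Make a chain A → B → C → D → E advanced by each `q` (with E absorbing); every other symbol self-loops. The accepting set is {A, B, C, D}.
With 5 states:
       p  q 
>* A   A  B 
 * B   B  C 
 * C   C  D 
 * D   D  E 
   E   E  E 
(> = start, * = accepting)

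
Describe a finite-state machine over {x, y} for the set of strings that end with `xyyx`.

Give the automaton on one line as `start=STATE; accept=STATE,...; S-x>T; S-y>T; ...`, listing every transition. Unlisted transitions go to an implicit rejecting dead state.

start=S0; accept=S4; S0-x>S1; S0-y>S0; S1-x>S1; S1-y>S2; S2-x>S1; S2-y>S3; S3-x>S4; S3-y>S0; S4-x>S1; S4-y>S2

Let each state record the length of the longest suffix of the input read so far that is also a prefix of `xyyx`. S1 means the last symbol is `x`; S2 means the last 2 symbols are `xy`; S3 means the last 3 symbols are `xyy`; S4 means the last 4 symbols are `xyyx`. Accept only at S4, where the string currently ends in `xyyx`.
        x   y  
>  S0   S1  S0 
   S1   S1  S2 
   S2   S1  S3 
   S3   S4  S0 
 * S4   S1  S2 
(> = start, * = accepting)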